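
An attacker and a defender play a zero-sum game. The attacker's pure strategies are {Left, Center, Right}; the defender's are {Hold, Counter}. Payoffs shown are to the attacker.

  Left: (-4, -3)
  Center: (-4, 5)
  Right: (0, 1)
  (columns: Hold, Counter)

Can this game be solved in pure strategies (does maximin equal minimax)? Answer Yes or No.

Yes

Row minima: Left → -4, Center → -4, Right → 0; maximin = 0.
Column maxima: Hold → 0, Counter → 5; minimax = 0.
maximin = minimax = 0, so a saddle point exists.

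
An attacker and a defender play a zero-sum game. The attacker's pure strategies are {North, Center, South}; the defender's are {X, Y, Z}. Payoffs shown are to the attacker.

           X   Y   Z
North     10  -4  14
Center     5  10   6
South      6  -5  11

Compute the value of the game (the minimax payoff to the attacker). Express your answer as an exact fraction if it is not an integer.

Row minima: North → -4, Center → 5, South → -5; maximin = 5.
Column maxima: X → 10, Y → 10, Z → 14; minimax = 10.
5 ≠ 10, so there is no saddle point; optimal play is mixed.
South is strictly dominated by North, so the attacker never plays it.
Z is strictly dominated by X (it gives the attacker strictly more in every row), so the defender never plays it.
On the remaining 2×2 (North, Center vs X, Y):
Let the attacker play North with probability p. Expected payoff against X: 10p + 5(1−p) = 5p + 5; against Y: (-4)p + 10(1−p) = −14p + 10.
Setting these equal: 5p + 5 = −14p + 10 ⇒ 19p = 5 ⇒ p = 5/19, and the value is (5)·(5/19) + 5 = 120/19.
For the defender: with q = P(X), equating North's and Center's payoffs gives 14q − 4 = −5q + 10 ⇒ q = 14/19.

120/19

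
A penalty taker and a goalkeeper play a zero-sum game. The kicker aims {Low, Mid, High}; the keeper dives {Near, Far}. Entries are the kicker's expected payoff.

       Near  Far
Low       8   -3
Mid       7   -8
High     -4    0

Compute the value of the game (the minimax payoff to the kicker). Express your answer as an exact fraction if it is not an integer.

Row minima: Low → -3, Mid → -8, High → -4; maximin = -3.
Column maxima: Near → 8, Far → 0; minimax = 0.
-3 ≠ 0, so there is no saddle point; optimal play is mixed.
Mid is strictly dominated by Low, so the kicker never plays it.
On the remaining 2×2 (Low, High vs Near, Far):
Let the kicker play Low with probability p. Expected payoff against Near: 8p + (-4)(1−p) = 12p − 4; against Far: (-3)p + 0(1−p) = −3p.
Setting these equal: 12p − 4 = −3p ⇒ 15p = 4 ⇒ p = 4/15, and the value is (12)·(4/15) − 4 = -4/5.
For the keeper: with q = P(Near), equating Low's and High's payoffs gives 11q − 3 = −4q ⇒ q = 1/5.

-4/5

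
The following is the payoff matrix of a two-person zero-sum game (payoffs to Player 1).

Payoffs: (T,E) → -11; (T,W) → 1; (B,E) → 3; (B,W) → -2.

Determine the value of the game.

-19/17

Row minima: T → -11, B → -2; maximin = -2.
Column maxima: E → 3, W → 1; minimax = 1.
-2 ≠ 1, so there is no saddle point; optimal play is mixed.
Let Player 1 play T with probability p. Expected payoff against E: (-11)p + 3(1−p) = −14p + 3; against W: 1p + (-2)(1−p) = 3p − 2.
Setting these equal: −14p + 3 = 3p − 2 ⇒ −17p = -5 ⇒ p = 5/17, and the value is (-14)·(5/17) + 3 = -19/17.
For Player 2: with q = P(E), equating T's and B's payoffs gives −12q + 1 = 5q − 2 ⇒ q = 3/17.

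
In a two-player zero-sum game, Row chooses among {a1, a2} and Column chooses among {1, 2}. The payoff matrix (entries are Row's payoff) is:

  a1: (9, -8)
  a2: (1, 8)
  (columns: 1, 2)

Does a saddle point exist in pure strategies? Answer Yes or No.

No

Row minima: a1 → -8, a2 → 1; maximin = 1.
Column maxima: 1 → 9, 2 → 8; minimax = 8.
1 ≠ 8, so no pure-strategy equilibrium exists.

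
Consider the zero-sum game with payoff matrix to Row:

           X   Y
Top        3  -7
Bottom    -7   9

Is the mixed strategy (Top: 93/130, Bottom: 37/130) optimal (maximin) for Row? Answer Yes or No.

Against X this mix gives (93/130)·3 + (37/130)·(-7) = 2/13.
Against Y this mix gives (93/130)·(-7) + (37/130)·9 = -159/65.
Column will play Y, holding Row to -159/65. Shifting weight toward the row that does better against Y would raise this floor (the equalizing mix achieves -11/13 against both Y and X), so the proposed strategy is not optimal.

No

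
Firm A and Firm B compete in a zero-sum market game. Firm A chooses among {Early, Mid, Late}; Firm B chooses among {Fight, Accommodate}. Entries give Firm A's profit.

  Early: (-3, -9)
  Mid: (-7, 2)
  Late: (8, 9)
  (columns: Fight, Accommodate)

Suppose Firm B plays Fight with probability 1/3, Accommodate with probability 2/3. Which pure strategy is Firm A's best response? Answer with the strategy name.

Late

Expected payoff of Early: (1/3)·(-3) + (2/3)·(-9) = -7.
Expected payoff of Mid: (1/3)·(-7) + (2/3)·2 = -1.
Expected payoff of Late: (1/3)·8 + (2/3)·9 = 26/3.
The largest is 26/3, so Firm A's best response is Late.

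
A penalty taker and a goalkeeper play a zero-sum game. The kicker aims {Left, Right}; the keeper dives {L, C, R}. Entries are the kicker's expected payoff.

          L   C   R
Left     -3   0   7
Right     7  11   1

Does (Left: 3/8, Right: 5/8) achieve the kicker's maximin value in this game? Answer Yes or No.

Yes

Against L this mix gives (3/8)·(-3) + (5/8)·7 = 13/4.
Against C this mix gives (3/8)·0 + (5/8)·11 = 55/8.
Against R this mix gives (3/8)·7 + (5/8)·1 = 13/4.
All of the keeper's active replies (L, R) yield 13/4, and no column does worse for the kicker. The mix makes the keeper indifferent and guarantees 13/4, so it is optimal.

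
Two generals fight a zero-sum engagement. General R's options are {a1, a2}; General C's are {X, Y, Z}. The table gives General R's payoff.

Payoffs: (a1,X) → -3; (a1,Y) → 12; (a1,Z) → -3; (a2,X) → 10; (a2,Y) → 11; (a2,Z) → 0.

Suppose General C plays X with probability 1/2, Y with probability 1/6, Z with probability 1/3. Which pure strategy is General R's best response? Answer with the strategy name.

a2

Expected payoff of a1: (1/2)·(-3) + (1/6)·12 + (1/3)·(-3) = -1/2.
Expected payoff of a2: (1/2)·10 + (1/6)·11 + (1/3)·0 = 41/6.
The largest is 41/6, so General R's best response is a2.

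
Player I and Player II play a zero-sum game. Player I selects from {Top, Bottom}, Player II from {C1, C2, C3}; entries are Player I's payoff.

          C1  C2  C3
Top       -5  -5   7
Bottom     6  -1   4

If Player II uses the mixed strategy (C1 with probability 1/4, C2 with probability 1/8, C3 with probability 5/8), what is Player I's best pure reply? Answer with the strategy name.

Expected payoff of Top: (1/4)·(-5) + (1/8)·(-5) + (5/8)·7 = 5/2.
Expected payoff of Bottom: (1/4)·6 + (1/8)·(-1) + (5/8)·4 = 31/8.
The largest is 31/8, so Player I's best response is Bottom.

Bottom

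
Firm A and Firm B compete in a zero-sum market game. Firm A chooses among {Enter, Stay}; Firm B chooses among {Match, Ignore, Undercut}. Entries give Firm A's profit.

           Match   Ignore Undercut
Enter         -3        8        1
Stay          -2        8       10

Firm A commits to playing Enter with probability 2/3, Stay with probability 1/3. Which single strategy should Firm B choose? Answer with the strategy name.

Match

If Firm B plays Match, Firm A's expected payoff is (2/3)·(-3) + (1/3)·(-2) = -8/3.
If Firm B plays Ignore, Firm A's expected payoff is (2/3)·8 + (1/3)·8 = 8.
If Firm B plays Undercut, Firm A's expected payoff is (2/3)·1 + (1/3)·10 = 4.
Firm B minimizes Firm A's payoff; the smallest is -8/3, so the best response is Match.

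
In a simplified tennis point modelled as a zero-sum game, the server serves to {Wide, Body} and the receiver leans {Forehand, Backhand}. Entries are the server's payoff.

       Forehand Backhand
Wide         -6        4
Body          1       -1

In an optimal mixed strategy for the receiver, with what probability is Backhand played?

7/12

Row minima: Wide → -6, Body → -1; maximin = -1.
Column maxima: Forehand → 1, Backhand → 4; minimax = 1.
-1 ≠ 1, so there is no saddle point; optimal play is mixed.
Let the server play Wide with probability p. Expected payoff against Forehand: (-6)p + 1(1−p) = −7p + 1; against Backhand: 4p + (-1)(1−p) = 5p − 1.
Setting these equal: −7p + 1 = 5p − 1 ⇒ −12p = -2 ⇒ p = 1/6, and the value is (-7)·(1/6) + 1 = -1/6.
For the receiver: with q = P(Forehand), equating Wide's and Body's payoffs gives −10q + 4 = 2q − 1 ⇒ q = 5/12.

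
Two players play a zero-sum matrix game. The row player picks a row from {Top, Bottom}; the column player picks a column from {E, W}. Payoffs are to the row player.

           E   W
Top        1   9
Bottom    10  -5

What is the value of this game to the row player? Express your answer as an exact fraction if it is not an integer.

Row minima: Top → 1, Bottom → -5; maximin = 1.
Column maxima: E → 10, W → 9; minimax = 9.
1 ≠ 9, so there is no saddle point; optimal play is mixed.
Let the row player play Top with probability p. Expected payoff against E: 1p + 10(1−p) = −9p + 10; against W: 9p + (-5)(1−p) = 14p − 5.
Setting these equal: −9p + 10 = 14p − 5 ⇒ −23p = -15 ⇒ p = 15/23, and the value is (-9)·(15/23) + 10 = 95/23.
For the column player: with q = P(E), equating Top's and Bottom's payoffs gives −8q + 9 = 15q − 5 ⇒ q = 14/23.

95/23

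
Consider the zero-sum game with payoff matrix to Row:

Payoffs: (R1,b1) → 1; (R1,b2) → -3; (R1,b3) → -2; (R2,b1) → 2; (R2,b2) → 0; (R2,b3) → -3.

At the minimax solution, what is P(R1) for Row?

3/4

Row minima: R1 → -3, R2 → -3; maximin = -3.
Column maxima: b1 → 2, b2 → 0, b3 → -2; minimax = -2.
-3 ≠ -2, so there is no saddle point; optimal play is mixed.
b1 is strictly dominated by b2 (it gives Row strictly more in every row), so Column never plays it.
On the remaining 2×2 (R1, R2 vs b2, b3):
Let Row play R1 with probability p. Expected payoff against b2: (-3)p + 0(1−p) = −3p; against b3: (-2)p + (-3)(1−p) = p − 3.
Setting these equal: −3p = p − 3 ⇒ −4p = -3 ⇒ p = 3/4, and the value is (-3)·(3/4) = -9/4.
For Column: with q = P(b2), equating R1's and R2's payoffs gives −q − 2 = 3q − 3 ⇒ q = 1/4.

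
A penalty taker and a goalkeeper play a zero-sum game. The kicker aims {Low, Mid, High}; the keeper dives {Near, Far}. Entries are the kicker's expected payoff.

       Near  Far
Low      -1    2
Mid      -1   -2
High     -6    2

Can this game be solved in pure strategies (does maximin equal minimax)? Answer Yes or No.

Row minima: Low → -1, Mid → -2, High → -6; maximin = -1.
Column maxima: Near → -1, Far → 2; minimax = -1.
maximin = minimax = -1, so a saddle point exists.

Yes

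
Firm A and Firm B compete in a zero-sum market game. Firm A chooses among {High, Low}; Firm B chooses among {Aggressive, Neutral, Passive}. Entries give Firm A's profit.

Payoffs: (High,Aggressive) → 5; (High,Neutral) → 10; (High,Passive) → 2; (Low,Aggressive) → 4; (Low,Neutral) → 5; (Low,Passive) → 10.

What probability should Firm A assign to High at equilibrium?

Row minima: High → 2, Low → 4; maximin = 4.
Column maxima: Aggressive → 5, Neutral → 10, Passive → 10; minimax = 5.
4 ≠ 5, so there is no saddle point; optimal play is mixed.
Neutral is strictly dominated by Aggressive (it gives Firm A strictly more in every row), so Firm B never plays it.
On the remaining 2×2 (High, Low vs Aggressive, Passive):
Let Firm A play High with probability p. Expected payoff against Aggressive: 5p + 4(1−p) = p + 4; against Passive: 2p + 10(1−p) = −8p + 10.
Setting these equal: p + 4 = −8p + 10 ⇒ 9p = 6 ⇒ p = 2/3, and the value is (1)·(2/3) + 4 = 14/3.
For Firm B: with q = P(Aggressive), equating High's and Low's payoffs gives 3q + 2 = −6q + 10 ⇒ q = 8/9.

2/3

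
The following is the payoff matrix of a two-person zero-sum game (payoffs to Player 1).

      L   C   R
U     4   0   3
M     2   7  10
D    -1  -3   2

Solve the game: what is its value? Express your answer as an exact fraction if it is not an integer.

28/9

Row minima: U → 0, M → 2, D → -3; maximin = 2.
Column maxima: L → 4, C → 7, R → 10; minimax = 4.
2 ≠ 4, so there is no saddle point; optimal play is mixed.
D is strictly dominated by U, so Player 1 never plays it.
R is strictly dominated by C (it gives Player 1 strictly more in every row), so Player 2 never plays it.
On the remaining 2×2 (U, M vs L, C):
Let Player 1 play U with probability p. Expected payoff against L: 4p + 2(1−p) = 2p + 2; against C: 0p + 7(1−p) = −7p + 7.
Setting these equal: 2p + 2 = −7p + 7 ⇒ 9p = 5 ⇒ p = 5/9, and the value is (2)·(5/9) + 2 = 28/9.
For Player 2: with q = P(L), equating U's and M's payoffs gives 4q = −5q + 7 ⇒ q = 7/9.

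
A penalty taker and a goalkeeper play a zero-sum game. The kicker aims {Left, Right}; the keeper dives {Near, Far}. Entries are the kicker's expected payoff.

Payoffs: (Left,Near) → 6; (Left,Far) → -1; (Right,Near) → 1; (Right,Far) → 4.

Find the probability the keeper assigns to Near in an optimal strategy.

Row minima: Left → -1, Right → 1; maximin = 1.
Column maxima: Near → 6, Far → 4; minimax = 4.
1 ≠ 4, so there is no saddle point; optimal play is mixed.
Let the kicker play Left with probability p. Expected payoff against Near: 6p + 1(1−p) = 5p + 1; against Far: (-1)p + 4(1−p) = −5p + 4.
Setting these equal: 5p + 1 = −5p + 4 ⇒ 10p = 3 ⇒ p = 3/10, and the value is (5)·(3/10) + 1 = 5/2.
For the keeper: with q = P(Near), equating Left's and Right's payoffs gives 7q − 1 = −3q + 4 ⇒ q = 1/2.

1/2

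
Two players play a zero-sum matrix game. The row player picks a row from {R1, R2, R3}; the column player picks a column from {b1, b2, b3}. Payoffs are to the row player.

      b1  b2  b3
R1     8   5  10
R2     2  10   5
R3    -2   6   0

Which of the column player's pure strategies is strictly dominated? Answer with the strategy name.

b1 holds the row player's payoff strictly below b3 in every row: 8 < 10, 2 < 5, -2 < 0.
So b3 is strictly dominated for the column player.

b3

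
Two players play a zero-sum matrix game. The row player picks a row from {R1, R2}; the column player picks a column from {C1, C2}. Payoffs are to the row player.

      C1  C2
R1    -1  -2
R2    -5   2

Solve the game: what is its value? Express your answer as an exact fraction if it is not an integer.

-3/2

Row minima: R1 → -2, R2 → -5; maximin = -2.
Column maxima: C1 → -1, C2 → 2; minimax = -1.
-2 ≠ -1, so there is no saddle point; optimal play is mixed.
Let the row player play R1 with probability p. Expected payoff against C1: (-1)p + (-5)(1−p) = 4p − 5; against C2: (-2)p + 2(1−p) = −4p + 2.
Setting these equal: 4p − 5 = −4p + 2 ⇒ 8p = 7 ⇒ p = 7/8, and the value is (4)·(7/8) − 5 = -3/2.
For the column player: with q = P(C1), equating R1's and R2's payoffs gives q − 2 = −7q + 2 ⇒ q = 1/2.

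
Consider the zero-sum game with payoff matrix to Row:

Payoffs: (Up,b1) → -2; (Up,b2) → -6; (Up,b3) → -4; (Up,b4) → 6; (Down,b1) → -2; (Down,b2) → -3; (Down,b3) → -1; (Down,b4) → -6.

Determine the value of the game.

Row minima: Up → -6, Down → -6; maximin = -6.
Column maxima: b1 → -2, b2 → -3, b3 → -1, b4 → 6; minimax = -3.
-6 ≠ -3, so there is no saddle point; optimal play is mixed.
b1 is strictly dominated by b2 (it gives Row strictly more in every row), so Column never plays it.
b3 is strictly dominated by b2 (it gives Row strictly more in every row), so Column never plays it.
On the remaining 2×2 (Up, Down vs b2, b4):
Let Row play Up with probability p. Expected payoff against b2: (-6)p + (-3)(1−p) = −3p − 3; against b4: 6p + (-6)(1−p) = 12p − 6.
Setting these equal: −3p − 3 = 12p − 6 ⇒ −15p = -3 ⇒ p = 1/5, and the value is (-3)·(1/5) − 3 = -18/5.
For Column: with q = P(b2), equating Up's and Down's payoffs gives −12q + 6 = 3q − 6 ⇒ q = 4/5.

-18/5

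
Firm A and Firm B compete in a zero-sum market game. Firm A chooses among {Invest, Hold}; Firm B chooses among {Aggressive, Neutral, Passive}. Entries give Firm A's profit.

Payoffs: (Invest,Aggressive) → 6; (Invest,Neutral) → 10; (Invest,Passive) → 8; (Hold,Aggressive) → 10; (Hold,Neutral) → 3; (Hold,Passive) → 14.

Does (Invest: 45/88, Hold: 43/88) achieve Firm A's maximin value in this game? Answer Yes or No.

No

Against Aggressive this mix gives (45/88)·6 + (43/88)·10 = 175/22.
Against Neutral this mix gives (45/88)·10 + (43/88)·3 = 579/88.
Against Passive this mix gives (45/88)·8 + (43/88)·14 = 481/44.
Firm B will play Neutral, holding Firm A to 579/88. Shifting weight toward the row that does better against Neutral would raise this floor (the equalizing mix achieves 82/11 against both Neutral and Aggressive), so the proposed strategy is not optimal.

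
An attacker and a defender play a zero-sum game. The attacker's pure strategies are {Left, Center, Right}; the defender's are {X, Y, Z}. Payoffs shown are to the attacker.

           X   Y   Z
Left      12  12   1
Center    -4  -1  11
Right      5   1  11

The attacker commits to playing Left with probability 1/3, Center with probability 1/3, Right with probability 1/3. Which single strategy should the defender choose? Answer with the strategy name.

Y

If the defender plays X, the attacker's expected payoff is (1/3)·12 + (1/3)·(-4) + (1/3)·5 = 13/3.
If the defender plays Y, the attacker's expected payoff is (1/3)·12 + (1/3)·(-1) + (1/3)·1 = 4.
If the defender plays Z, the attacker's expected payoff is (1/3)·1 + (1/3)·11 + (1/3)·11 = 23/3.
The defender minimizes the attacker's payoff; the smallest is 4, so the best response is Y.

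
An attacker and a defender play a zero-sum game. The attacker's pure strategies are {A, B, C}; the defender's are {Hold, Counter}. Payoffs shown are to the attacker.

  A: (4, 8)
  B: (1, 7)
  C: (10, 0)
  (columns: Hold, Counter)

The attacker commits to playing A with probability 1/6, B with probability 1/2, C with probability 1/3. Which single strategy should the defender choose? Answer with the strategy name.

Hold

If the defender plays Hold, the attacker's expected payoff is (1/6)·4 + (1/2)·1 + (1/3)·10 = 9/2.
If the defender plays Counter, the attacker's expected payoff is (1/6)·8 + (1/2)·7 + (1/3)·0 = 29/6.
The defender minimizes the attacker's payoff; the smallest is 9/2, so the best response is Hold.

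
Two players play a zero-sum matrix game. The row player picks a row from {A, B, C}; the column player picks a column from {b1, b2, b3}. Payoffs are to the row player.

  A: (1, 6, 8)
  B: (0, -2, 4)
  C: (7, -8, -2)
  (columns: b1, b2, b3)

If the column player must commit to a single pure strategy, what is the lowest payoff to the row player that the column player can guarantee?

Column maxima: b1 → 7, b2 → 6, b3 → 8.
The smallest of these is 6.

6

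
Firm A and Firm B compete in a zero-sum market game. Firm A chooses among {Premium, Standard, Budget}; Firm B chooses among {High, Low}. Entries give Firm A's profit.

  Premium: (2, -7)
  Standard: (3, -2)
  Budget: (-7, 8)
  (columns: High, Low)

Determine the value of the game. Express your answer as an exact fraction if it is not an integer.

Row minima: Premium → -7, Standard → -2, Budget → -7; maximin = -2.
Column maxima: High → 3, Low → 8; minimax = 3.
-2 ≠ 3, so there is no saddle point; optimal play is mixed.
Premium is strictly dominated by Standard, so Firm A never plays it.
On the remaining 2×2 (Standard, Budget vs High, Low):
Let Firm A play Standard with probability p. Expected payoff against High: 3p + (-7)(1−p) = 10p − 7; against Low: (-2)p + 8(1−p) = −10p + 8.
Setting these equal: 10p − 7 = −10p + 8 ⇒ 20p = 15 ⇒ p = 3/4, and the value is (10)·(3/4) − 7 = 1/2.
For Firm B: with q = P(High), equating Standard's and Budget's payoffs gives 5q − 2 = −15q + 8 ⇒ q = 1/2.

1/2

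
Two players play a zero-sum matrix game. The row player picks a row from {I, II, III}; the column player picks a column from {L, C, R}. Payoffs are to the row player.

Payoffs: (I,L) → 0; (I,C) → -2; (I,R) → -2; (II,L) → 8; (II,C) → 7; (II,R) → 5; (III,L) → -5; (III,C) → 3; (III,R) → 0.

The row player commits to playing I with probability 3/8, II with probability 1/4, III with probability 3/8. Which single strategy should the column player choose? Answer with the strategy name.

L

If the column player plays L, the row player's expected payoff is (3/8)·0 + (1/4)·8 + (3/8)·(-5) = 1/8.
If the column player plays C, the row player's expected payoff is (3/8)·(-2) + (1/4)·7 + (3/8)·3 = 17/8.
If the column player plays R, the row player's expected payoff is (3/8)·(-2) + (1/4)·5 + (3/8)·0 = 1/2.
The column player minimizes the row player's payoff; the smallest is 1/8, so the best response is L.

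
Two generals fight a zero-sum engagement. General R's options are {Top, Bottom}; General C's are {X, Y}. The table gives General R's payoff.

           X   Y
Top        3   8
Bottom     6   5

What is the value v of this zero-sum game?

Row minima: Top → 3, Bottom → 5; maximin = 5.
Column maxima: X → 6, Y → 8; minimax = 6.
5 ≠ 6, so there is no saddle point; optimal play is mixed.
Let General R play Top with probability p. Expected payoff against X: 3p + 6(1−p) = −3p + 6; against Y: 8p + 5(1−p) = 3p + 5.
Setting these equal: −3p + 6 = 3p + 5 ⇒ −6p = -1 ⇒ p = 1/6, and the value is (-3)·(1/6) + 6 = 11/2.
For General C: with q = P(X), equating Top's and Bottom's payoffs gives −5q + 8 = q + 5 ⇒ q = 1/2.

11/2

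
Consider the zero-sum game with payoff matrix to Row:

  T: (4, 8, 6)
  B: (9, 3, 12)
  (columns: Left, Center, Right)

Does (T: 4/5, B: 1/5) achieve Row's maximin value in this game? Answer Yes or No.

Against Left this mix gives (4/5)·4 + (1/5)·9 = 5.
Against Center this mix gives (4/5)·8 + (1/5)·3 = 7.
Against Right this mix gives (4/5)·6 + (1/5)·12 = 36/5.
Column will play Left, holding Row to 5. Shifting weight toward the row that does better against Left would raise this floor (the equalizing mix achieves 6 against both Left and Center), so the proposed strategy is not optimal.

No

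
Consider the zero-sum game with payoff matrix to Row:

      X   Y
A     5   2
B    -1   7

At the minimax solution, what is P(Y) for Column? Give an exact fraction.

6/11

Row minima: A → 2, B → -1; maximin = 2.
Column maxima: X → 5, Y → 7; minimax = 5.
2 ≠ 5, so there is no saddle point; optimal play is mixed.
Let Row play A with probability p. Expected payoff against X: 5p + (-1)(1−p) = 6p − 1; against Y: 2p + 7(1−p) = −5p + 7.
Setting these equal: 6p − 1 = −5p + 7 ⇒ 11p = 8 ⇒ p = 8/11, and the value is (6)·(8/11) − 1 = 37/11.
For Column: with q = P(X), equating A's and B's payoffs gives 3q + 2 = −8q + 7 ⇒ q = 5/11.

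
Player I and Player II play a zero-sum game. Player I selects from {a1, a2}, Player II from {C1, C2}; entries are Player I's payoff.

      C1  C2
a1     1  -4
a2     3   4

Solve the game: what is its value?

Row minima: a1 → -4, a2 → 3; maximin = 3.
Column maxima: C1 → 3, C2 → 4; minimax = 3.
Since maximin = minimax = 3, there is a saddle point and the value is 3.

3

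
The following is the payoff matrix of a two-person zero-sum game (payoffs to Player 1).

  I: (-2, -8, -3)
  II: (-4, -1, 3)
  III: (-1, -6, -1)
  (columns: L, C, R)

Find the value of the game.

-23/8

Row minima: I → -8, II → -4, III → -6; maximin = -4.
Column maxima: L → -1, C → -1, R → 3; minimax = -1.
-4 ≠ -1, so there is no saddle point; optimal play is mixed.
I is strictly dominated by III, so Player 1 never plays it.
R is strictly dominated by C (it gives Player 1 strictly more in every row), so Player 2 never plays it.
On the remaining 2×2 (II, III vs L, C):
Let Player 1 play II with probability p. Expected payoff against L: (-4)p + (-1)(1−p) = −3p − 1; against C: (-1)p + (-6)(1−p) = 5p − 6.
Setting these equal: −3p − 1 = 5p − 6 ⇒ −8p = -5 ⇒ p = 5/8, and the value is (-3)·(5/8) − 1 = -23/8.
For Player 2: with q = P(L), equating II's and III's payoffs gives −3q − 1 = 5q − 6 ⇒ q = 5/8.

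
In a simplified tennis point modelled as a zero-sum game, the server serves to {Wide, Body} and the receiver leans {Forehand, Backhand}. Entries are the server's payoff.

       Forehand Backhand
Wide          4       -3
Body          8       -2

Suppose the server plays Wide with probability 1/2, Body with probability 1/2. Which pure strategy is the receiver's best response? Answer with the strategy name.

If the receiver plays Forehand, the server's expected payoff is (1/2)·4 + (1/2)·8 = 6.
If the receiver plays Backhand, the server's expected payoff is (1/2)·(-3) + (1/2)·(-2) = -5/2.
The receiver minimizes the server's payoff; the smallest is -5/2, so the best response is Backhand.

Backhand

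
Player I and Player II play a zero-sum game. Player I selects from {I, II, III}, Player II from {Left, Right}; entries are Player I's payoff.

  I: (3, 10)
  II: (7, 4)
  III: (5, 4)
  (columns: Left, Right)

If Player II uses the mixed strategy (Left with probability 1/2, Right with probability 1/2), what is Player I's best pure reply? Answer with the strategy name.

I

Expected payoff of I: (1/2)·3 + (1/2)·10 = 13/2.
Expected payoff of II: (1/2)·7 + (1/2)·4 = 11/2.
Expected payoff of III: (1/2)·5 + (1/2)·4 = 9/2.
The largest is 13/2, so Player I's best response is I.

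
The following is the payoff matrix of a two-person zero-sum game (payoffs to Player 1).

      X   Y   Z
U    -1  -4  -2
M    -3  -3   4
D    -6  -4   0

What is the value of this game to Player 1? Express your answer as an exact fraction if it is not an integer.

Row minima: U → -4, M → -3, D → -6; maximin = -3.
Column maxima: X → -1, Y → -3, Z → 4; minimax = -3.
Since maximin = minimax = -3, there is a saddle point and the value is -3.

-3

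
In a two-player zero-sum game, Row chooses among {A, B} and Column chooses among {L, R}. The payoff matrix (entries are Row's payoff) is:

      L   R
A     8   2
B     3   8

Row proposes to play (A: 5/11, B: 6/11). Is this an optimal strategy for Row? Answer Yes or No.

Against L this mix gives (5/11)·8 + (6/11)·3 = 58/11.
Against R this mix gives (5/11)·2 + (6/11)·8 = 58/11.
All of Column's active replies (L, R) yield 58/11, and no column does worse for Row. The mix makes Column indifferent and guarantees 58/11, so it is optimal.

Yes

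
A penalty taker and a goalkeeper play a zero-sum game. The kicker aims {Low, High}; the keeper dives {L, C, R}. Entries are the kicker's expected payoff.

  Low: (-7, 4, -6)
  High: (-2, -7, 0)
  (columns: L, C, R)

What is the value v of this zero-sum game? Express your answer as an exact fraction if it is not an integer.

-57/16

Row minima: Low → -7, High → -7; maximin = -7.
Column maxima: L → -2, C → 4, R → 0; minimax = -2.
-7 ≠ -2, so there is no saddle point; optimal play is mixed.
R is strictly dominated by L (it gives the kicker strictly more in every row), so the keeper never plays it.
On the remaining 2×2 (Low, High vs L, C):
Let the kicker play Low with probability p. Expected payoff against L: (-7)p + (-2)(1−p) = −5p − 2; against C: 4p + (-7)(1−p) = 11p − 7.
Setting these equal: −5p − 2 = 11p − 7 ⇒ −16p = -5 ⇒ p = 5/16, and the value is (-5)·(5/16) − 2 = -57/16.
For the keeper: with q = P(L), equating Low's and High's payoffs gives −11q + 4 = 5q − 7 ⇒ q = 11/16.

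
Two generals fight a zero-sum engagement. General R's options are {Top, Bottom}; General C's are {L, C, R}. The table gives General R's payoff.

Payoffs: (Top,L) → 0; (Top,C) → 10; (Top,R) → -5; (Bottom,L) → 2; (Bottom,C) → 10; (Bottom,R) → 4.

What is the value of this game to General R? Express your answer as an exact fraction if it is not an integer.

2

Row minima: Top → -5, Bottom → 2; maximin = 2.
Column maxima: L → 2, C → 10, R → 4; minimax = 2.
Since maximin = minimax = 2, there is a saddle point and the value is 2.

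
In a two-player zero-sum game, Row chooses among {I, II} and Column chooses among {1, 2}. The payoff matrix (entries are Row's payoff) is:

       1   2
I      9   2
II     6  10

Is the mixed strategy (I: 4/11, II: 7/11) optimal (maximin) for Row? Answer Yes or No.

Yes

Against 1 this mix gives (4/11)·9 + (7/11)·6 = 78/11.
Against 2 this mix gives (4/11)·2 + (7/11)·10 = 78/11.
All of Column's active replies (1, 2) yield 78/11, and no column does worse for Row. The mix makes Column indifferent and guarantees 78/11, so it is optimal.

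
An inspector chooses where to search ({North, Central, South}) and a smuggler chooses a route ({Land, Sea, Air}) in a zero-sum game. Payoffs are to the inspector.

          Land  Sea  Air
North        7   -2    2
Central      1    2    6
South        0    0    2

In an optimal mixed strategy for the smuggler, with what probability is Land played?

2/5

Row minima: North → -2, Central → 1, South → 0; maximin = 1.
Column maxima: Land → 7, Sea → 2, Air → 6; minimax = 2.
1 ≠ 2, so there is no saddle point; optimal play is mixed.
South is strictly dominated by Central, so the inspector never plays it.
Air is strictly dominated by Sea (it gives the inspector strictly more in every row), so the smuggler never plays it.
On the remaining 2×2 (North, Central vs Land, Sea):
Let the inspector play North with probability p. Expected payoff against Land: 7p + 1(1−p) = 6p + 1; against Sea: (-2)p + 2(1−p) = −4p + 2.
Setting these equal: 6p + 1 = −4p + 2 ⇒ 10p = 1 ⇒ p = 1/10, and the value is (6)·(1/10) + 1 = 8/5.
For the smuggler: with q = P(Land), equating North's and Central's payoffs gives 9q − 2 = −q + 2 ⇒ q = 2/5.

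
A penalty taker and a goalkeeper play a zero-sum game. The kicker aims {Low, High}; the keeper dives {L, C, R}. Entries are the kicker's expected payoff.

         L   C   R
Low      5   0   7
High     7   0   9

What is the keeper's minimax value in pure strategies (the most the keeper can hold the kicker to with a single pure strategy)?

Column maxima: L → 7, C → 0, R → 9.
The smallest of these is 0.

0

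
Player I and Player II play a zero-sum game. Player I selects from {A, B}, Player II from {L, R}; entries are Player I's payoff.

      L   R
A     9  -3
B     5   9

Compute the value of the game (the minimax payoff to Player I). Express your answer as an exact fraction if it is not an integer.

6

Row minima: A → -3, B → 5; maximin = 5.
Column maxima: L → 9, R → 9; minimax = 9.
5 ≠ 9, so there is no saddle point; optimal play is mixed.
Let Player I play A with probability p. Expected payoff against L: 9p + 5(1−p) = 4p + 5; against R: (-3)p + 9(1−p) = −12p + 9.
Setting these equal: 4p + 5 = −12p + 9 ⇒ 16p = 4 ⇒ p = 1/4, and the value is (4)·(1/4) + 5 = 6.
For Player II: with q = P(L), equating A's and B's payoffs gives 12q − 3 = −4q + 9 ⇒ q = 3/4.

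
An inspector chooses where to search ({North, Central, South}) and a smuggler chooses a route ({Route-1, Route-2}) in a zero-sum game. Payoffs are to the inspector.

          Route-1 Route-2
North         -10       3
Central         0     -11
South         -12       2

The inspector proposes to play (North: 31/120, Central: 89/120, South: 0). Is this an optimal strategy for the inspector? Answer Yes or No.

No

Against Route-1 this mix gives (31/120)·(-10) + (89/120)·0 = -31/12.
Against Route-2 this mix gives (31/120)·3 + (89/120)·(-11) = -443/60.
The smuggler will play Route-2, holding the inspector to -443/60. Shifting weight toward the row that does better against Route-2 would raise this floor (the equalizing mix achieves -55/12 against both Route-2 and Route-1), so the proposed strategy is not optimal.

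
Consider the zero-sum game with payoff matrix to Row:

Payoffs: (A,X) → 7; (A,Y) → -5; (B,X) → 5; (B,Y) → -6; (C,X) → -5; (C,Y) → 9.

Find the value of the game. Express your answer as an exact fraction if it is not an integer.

19/13

Row minima: A → -5, B → -6, C → -5; maximin = -5.
Column maxima: X → 7, Y → 9; minimax = 7.
-5 ≠ 7, so there is no saddle point; optimal play is mixed.
B is strictly dominated by A, so Row never plays it.
On the remaining 2×2 (A, C vs X, Y):
Let Row play A with probability p. Expected payoff against X: 7p + (-5)(1−p) = 12p − 5; against Y: (-5)p + 9(1−p) = −14p + 9.
Setting these equal: 12p − 5 = −14p + 9 ⇒ 26p = 14 ⇒ p = 7/13, and the value is (12)·(7/13) − 5 = 19/13.
For Column: with q = P(X), equating A's and C's payoffs gives 12q − 5 = −14q + 9 ⇒ q = 7/13.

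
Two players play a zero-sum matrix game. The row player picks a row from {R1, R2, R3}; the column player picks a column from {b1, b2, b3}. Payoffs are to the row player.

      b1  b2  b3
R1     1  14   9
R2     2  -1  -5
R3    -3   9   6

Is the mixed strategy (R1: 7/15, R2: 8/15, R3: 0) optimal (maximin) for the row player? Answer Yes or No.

Yes

Against b1 this mix gives (7/15)·1 + (8/15)·2 = 23/15.
Against b2 this mix gives (7/15)·14 + (8/15)·(-1) = 6.
Against b3 this mix gives (7/15)·9 + (8/15)·(-5) = 23/15.
All of the column player's active replies (b1, b3) yield 23/15, and no column does worse for the row player. The mix makes the column player indifferent and guarantees 23/15, so it is optimal.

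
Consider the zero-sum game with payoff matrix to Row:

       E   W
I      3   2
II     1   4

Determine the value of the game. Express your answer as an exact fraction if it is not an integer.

5/2

Row minima: I → 2, II → 1; maximin = 2.
Column maxima: E → 3, W → 4; minimax = 3.
2 ≠ 3, so there is no saddle point; optimal play is mixed.
Let Row play I with probability p. Expected payoff against E: 3p + 1(1−p) = 2p + 1; against W: 2p + 4(1−p) = −2p + 4.
Setting these equal: 2p + 1 = −2p + 4 ⇒ 4p = 3 ⇒ p = 3/4, and the value is (2)·(3/4) + 1 = 5/2.
For Column: with q = P(E), equating I's and II's payoffs gives q + 2 = −3q + 4 ⇒ q = 1/2.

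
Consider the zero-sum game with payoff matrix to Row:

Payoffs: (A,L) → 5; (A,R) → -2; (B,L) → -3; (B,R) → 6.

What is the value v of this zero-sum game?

3/2

Row minima: A → -2, B → -3; maximin = -2.
Column maxima: L → 5, R → 6; minimax = 5.
-2 ≠ 5, so there is no saddle point; optimal play is mixed.
Let Row play A with probability p. Expected payoff against L: 5p + (-3)(1−p) = 8p − 3; against R: (-2)p + 6(1−p) = −8p + 6.
Setting these equal: 8p − 3 = −8p + 6 ⇒ 16p = 9 ⇒ p = 9/16, and the value is (8)·(9/16) − 3 = 3/2.
For Column: with q = P(L), equating A's and B's payoffs gives 7q − 2 = −9q + 6 ⇒ q = 1/2.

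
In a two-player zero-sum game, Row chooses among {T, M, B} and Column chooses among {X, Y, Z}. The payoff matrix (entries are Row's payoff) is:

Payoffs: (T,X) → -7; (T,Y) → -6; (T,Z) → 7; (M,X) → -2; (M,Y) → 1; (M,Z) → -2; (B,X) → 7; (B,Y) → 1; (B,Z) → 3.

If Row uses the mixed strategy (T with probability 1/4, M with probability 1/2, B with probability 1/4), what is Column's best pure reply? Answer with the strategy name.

If Column plays X, Row's expected payoff is (1/4)·(-7) + (1/2)·(-2) + (1/4)·7 = -1.
If Column plays Y, Row's expected payoff is (1/4)·(-6) + (1/2)·1 + (1/4)·1 = -3/4.
If Column plays Z, Row's expected payoff is (1/4)·7 + (1/2)·(-2) + (1/4)·3 = 3/2.
Column minimizes Row's payoff; the smallest is -1, so the best response is X.

X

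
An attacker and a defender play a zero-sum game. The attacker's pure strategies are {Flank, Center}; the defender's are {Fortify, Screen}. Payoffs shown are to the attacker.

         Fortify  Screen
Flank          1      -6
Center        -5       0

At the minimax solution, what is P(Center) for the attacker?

7/12

Row minima: Flank → -6, Center → -5; maximin = -5.
Column maxima: Fortify → 1, Screen → 0; minimax = 0.
-5 ≠ 0, so there is no saddle point; optimal play is mixed.
Let the attacker play Flank with probability p. Expected payoff against Fortify: 1p + (-5)(1−p) = 6p − 5; against Screen: (-6)p + 0(1−p) = −6p.
Setting these equal: 6p − 5 = −6p ⇒ 12p = 5 ⇒ p = 5/12, and the value is (6)·(5/12) − 5 = -5/2.
For the defender: with q = P(Fortify), equating Flank's and Center's payoffs gives 7q − 6 = −5q ⇒ q = 1/2.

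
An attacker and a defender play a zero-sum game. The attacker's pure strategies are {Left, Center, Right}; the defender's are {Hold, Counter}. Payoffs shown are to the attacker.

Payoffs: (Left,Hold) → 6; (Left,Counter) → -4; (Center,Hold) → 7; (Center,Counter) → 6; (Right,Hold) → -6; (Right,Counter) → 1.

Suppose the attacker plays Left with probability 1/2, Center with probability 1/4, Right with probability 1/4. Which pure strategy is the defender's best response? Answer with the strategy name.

If the defender plays Hold, the attacker's expected payoff is (1/2)·6 + (1/4)·7 + (1/4)·(-6) = 13/4.
If the defender plays Counter, the attacker's expected payoff is (1/2)·(-4) + (1/4)·6 + (1/4)·1 = -1/4.
The defender minimizes the attacker's payoff; the smallest is -1/4, so the best response is Counter.

Counter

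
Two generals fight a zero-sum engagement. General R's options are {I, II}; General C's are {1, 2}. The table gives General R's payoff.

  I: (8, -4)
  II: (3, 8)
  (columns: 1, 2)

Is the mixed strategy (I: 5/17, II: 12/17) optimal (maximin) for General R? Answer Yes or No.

Against 1 this mix gives (5/17)·8 + (12/17)·3 = 76/17.
Against 2 this mix gives (5/17)·(-4) + (12/17)·8 = 76/17.
All of General C's active replies (1, 2) yield 76/17, and no column does worse for General R. The mix makes General C indifferent and guarantees 76/17, so it is optimal.

Yes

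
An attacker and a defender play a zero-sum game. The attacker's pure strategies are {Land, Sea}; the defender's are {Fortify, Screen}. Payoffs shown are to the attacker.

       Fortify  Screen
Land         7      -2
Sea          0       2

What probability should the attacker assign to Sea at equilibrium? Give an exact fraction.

9/11

Row minima: Land → -2, Sea → 0; maximin = 0.
Column maxima: Fortify → 7, Screen → 2; minimax = 2.
0 ≠ 2, so there is no saddle point; optimal play is mixed.
Let the attacker play Land with probability p. Expected payoff against Fortify: 7p + 0(1−p) = 7p; against Screen: (-2)p + 2(1−p) = −4p + 2.
Setting these equal: 7p = −4p + 2 ⇒ 11p = 2 ⇒ p = 2/11, and the value is (7)·(2/11) = 14/11.
For the defender: with q = P(Fortify), equating Land's and Sea's payoffs gives 9q − 2 = −2q + 2 ⇒ q = 4/11.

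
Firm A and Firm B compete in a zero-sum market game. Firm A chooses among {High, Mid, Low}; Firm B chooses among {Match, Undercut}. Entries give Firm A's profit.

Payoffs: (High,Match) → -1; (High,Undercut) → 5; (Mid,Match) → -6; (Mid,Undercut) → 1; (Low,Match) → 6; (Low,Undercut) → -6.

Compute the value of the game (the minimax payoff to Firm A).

4/3

Row minima: High → -1, Mid → -6, Low → -6; maximin = -1.
Column maxima: Match → 6, Undercut → 5; minimax = 5.
-1 ≠ 5, so there is no saddle point; optimal play is mixed.
Mid is strictly dominated by High, so Firm A never plays it.
On the remaining 2×2 (High, Low vs Match, Undercut):
Let Firm A play High with probability p. Expected payoff against Match: (-1)p + 6(1−p) = −7p + 6; against Undercut: 5p + (-6)(1−p) = 11p − 6.
Setting these equal: −7p + 6 = 11p − 6 ⇒ −18p = -12 ⇒ p = 2/3, and the value is (-7)·(2/3) + 6 = 4/3.
For Firm B: with q = P(Match), equating High's and Low's payoffs gives −6q + 5 = 12q − 6 ⇒ q = 11/18.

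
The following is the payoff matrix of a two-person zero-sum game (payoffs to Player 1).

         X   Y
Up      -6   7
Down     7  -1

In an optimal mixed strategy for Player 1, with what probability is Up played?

Row minima: Up → -6, Down → -1; maximin = -1.
Column maxima: X → 7, Y → 7; minimax = 7.
-1 ≠ 7, so there is no saddle point; optimal play is mixed.
Let Player 1 play Up with probability p. Expected payoff against X: (-6)p + 7(1−p) = −13p + 7; against Y: 7p + (-1)(1−p) = 8p − 1.
Setting these equal: −13p + 7 = 8p − 1 ⇒ −21p = -8 ⇒ p = 8/21, and the value is (-13)·(8/21) + 7 = 43/21.
For Player 2: with q = P(X), equating Up's and Down's payoffs gives −13q + 7 = 8q − 1 ⇒ q = 8/21.

8/21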